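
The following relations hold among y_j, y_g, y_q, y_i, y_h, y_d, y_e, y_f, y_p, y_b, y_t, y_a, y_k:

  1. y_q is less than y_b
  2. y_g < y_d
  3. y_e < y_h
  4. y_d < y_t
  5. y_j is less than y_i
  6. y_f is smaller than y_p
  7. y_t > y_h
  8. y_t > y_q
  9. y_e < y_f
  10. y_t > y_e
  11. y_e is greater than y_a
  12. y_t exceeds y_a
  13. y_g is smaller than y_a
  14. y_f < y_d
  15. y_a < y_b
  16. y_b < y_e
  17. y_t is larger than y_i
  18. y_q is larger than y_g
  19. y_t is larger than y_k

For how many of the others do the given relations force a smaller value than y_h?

5

From y_h the given relations immediately reach y_e.
From those, y_a, y_b — 3 in total.
From those, y_g, y_q — 5 in total.
Nothing else is reachable below y_h; 5 in all.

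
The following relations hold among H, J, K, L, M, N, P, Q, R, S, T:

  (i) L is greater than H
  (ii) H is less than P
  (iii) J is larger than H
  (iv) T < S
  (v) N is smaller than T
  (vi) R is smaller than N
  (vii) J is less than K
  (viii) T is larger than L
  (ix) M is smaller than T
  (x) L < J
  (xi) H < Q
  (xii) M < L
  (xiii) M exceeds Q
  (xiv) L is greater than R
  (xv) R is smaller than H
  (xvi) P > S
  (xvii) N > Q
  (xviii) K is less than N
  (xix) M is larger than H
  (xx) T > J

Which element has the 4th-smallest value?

M

Piecing the relations together gives one ordering: R < H < Q < M < L < J < K < N < T < S < P.
The 4th smallest is M.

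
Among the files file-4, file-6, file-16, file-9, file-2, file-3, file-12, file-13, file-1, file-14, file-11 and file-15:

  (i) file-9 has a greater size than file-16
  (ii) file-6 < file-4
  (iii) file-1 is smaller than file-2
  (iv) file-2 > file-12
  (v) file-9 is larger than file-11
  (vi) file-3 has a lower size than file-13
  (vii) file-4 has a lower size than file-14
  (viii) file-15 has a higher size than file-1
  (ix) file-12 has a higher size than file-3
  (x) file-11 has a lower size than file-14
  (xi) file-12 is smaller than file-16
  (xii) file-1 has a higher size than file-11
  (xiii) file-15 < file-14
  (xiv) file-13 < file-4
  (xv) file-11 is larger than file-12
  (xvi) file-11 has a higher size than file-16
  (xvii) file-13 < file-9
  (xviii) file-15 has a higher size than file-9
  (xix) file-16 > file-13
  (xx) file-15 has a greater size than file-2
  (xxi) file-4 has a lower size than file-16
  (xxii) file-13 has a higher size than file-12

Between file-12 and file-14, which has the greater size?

file-14

Link the given pairs in sequence: file-12 < file-13; file-13 < file-4; file-4 < file-16; file-16 < file-11; file-11 < file-1; file-1 < file-2; file-2 < file-15; file-15 < file-14.
Together: file-12 < file-13 < file-4 < file-16 < file-11 < file-1 < file-2 < file-15 < file-14.
So file-12 < file-14; file-14 is the larger of the two.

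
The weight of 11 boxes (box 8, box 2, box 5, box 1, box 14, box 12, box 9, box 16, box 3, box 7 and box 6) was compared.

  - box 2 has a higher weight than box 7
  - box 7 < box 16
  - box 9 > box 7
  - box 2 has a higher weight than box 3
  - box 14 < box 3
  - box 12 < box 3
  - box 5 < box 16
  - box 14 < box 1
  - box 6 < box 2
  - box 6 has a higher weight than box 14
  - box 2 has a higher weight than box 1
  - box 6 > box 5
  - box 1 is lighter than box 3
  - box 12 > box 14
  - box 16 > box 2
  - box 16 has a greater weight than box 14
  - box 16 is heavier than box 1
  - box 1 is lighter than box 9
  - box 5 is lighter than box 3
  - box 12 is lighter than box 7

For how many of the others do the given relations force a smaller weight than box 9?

The elements the relations force below box 9 are box 14, box 12, box 7, box 1 — no chain reaches any other.
That is 4.

4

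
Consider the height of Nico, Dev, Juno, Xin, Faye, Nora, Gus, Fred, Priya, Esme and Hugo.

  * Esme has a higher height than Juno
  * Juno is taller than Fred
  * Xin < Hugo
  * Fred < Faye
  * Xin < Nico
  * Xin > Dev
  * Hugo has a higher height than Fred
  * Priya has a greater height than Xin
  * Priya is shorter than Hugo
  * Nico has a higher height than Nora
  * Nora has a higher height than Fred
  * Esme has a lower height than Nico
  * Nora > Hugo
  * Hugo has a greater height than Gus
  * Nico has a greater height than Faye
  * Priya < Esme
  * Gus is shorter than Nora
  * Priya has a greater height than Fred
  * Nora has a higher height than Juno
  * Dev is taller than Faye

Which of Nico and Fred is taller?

Fred < Faye < Dev < Xin < Priya < Hugo < Nora < Nico, by transitivity through Faye, Dev, Xin, Priya, Hugo, Nora.
So Fred < Nico; Nico is the taller of the two.

Nico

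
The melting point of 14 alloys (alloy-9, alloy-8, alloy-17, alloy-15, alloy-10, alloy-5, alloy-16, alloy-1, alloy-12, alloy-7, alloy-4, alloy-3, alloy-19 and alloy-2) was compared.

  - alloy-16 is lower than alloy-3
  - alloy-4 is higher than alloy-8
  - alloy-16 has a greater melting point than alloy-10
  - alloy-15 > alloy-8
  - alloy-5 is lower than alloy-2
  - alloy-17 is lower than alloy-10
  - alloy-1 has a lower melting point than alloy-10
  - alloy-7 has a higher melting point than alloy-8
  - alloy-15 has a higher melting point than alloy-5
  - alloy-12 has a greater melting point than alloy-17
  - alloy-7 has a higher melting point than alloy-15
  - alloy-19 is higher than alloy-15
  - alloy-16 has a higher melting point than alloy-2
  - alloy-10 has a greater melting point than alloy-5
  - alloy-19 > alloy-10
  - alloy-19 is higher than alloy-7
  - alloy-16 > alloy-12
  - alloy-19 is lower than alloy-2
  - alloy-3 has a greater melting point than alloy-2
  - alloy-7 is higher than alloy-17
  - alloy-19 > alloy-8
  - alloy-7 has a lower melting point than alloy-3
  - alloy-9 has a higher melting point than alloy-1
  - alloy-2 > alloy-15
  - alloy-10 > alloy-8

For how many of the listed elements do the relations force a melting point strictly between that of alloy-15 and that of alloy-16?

The relations place alloy-15 below alloy-16. An element lies strictly between them when it is forced above alloy-15 and also forced below alloy-16.
Above alloy-15: {alloy-7, alloy-19, alloy-2, alloy-3}. Below alloy-16: {alloy-1, alloy-8, alloy-17, alloy-5, alloy-12, alloy-10, alloy-7, alloy-19, alloy-2}.
Intersection: {alloy-7, alloy-19, alloy-2} — 3.

3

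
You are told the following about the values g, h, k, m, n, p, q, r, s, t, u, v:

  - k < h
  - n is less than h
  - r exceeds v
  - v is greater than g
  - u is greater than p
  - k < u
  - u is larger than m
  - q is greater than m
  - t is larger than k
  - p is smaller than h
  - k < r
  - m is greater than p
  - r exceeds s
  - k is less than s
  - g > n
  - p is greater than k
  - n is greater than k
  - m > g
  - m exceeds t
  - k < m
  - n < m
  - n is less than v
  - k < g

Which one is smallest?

Chaining upward from k: directly above it, p, t, n, g, s, m, r, h, u; then v, q.
That covers every other element, and nothing is given below k, so k is the smallest.

k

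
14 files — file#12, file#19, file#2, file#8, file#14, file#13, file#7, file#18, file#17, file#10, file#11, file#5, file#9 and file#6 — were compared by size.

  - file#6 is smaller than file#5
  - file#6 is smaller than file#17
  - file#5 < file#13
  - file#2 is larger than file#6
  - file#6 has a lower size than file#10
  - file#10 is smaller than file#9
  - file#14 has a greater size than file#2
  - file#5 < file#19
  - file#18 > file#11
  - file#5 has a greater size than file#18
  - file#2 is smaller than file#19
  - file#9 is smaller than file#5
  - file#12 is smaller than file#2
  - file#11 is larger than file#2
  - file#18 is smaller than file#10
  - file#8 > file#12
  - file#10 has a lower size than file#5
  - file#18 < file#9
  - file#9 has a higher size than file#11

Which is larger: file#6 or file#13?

file#13

file#6 < file#2 and file#2 < file#11 give file#6 < file#11.
With file#11 < file#18: file#6 < file#2 < file#11 < file#18.
Then file#18 < file#10 extends the chain to file#10.
Then file#10 < file#9 extends the chain to file#9.
With file#9 < file#5: file#6 < file#2 < file#11 < file#18 < file#10 < file#9 < file#5.
With file#5 < file#13: file#6 < file#2 < file#11 < file#18 < file#10 < file#9 < file#5 < file#13.
So file#6 < file#13; file#13 is the larger of the two.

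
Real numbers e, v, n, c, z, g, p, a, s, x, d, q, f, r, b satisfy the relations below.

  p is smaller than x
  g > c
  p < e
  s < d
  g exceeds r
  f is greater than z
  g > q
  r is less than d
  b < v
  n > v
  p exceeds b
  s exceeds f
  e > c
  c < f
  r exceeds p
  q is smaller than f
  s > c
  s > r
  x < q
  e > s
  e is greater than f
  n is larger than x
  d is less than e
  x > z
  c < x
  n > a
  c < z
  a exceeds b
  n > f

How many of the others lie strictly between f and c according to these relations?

3

Chaining upward from c reaches: z, x, q, g, n, s, d, e.
Chaining downward from f reaches: z, b, p, x, q.
Strictly between c and f are those in both lists: z, x, q — 3 elements.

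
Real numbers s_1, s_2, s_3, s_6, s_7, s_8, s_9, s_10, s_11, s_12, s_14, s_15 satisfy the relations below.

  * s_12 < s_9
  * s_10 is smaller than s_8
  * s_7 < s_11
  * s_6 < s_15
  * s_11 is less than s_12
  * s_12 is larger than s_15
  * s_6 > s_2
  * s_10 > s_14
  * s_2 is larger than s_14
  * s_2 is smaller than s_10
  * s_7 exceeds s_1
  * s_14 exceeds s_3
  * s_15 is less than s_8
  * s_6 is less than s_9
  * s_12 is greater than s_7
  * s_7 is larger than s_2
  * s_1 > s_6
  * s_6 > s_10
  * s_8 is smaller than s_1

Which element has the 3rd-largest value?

The consecutive relations fix a unique order: s_3 < s_14 < s_2 < s_10 < s_6 < s_15 < s_8 < s_1 < s_7 < s_11 < s_12 < s_9.
Counting 3 from the largest end gives s_11.

s_11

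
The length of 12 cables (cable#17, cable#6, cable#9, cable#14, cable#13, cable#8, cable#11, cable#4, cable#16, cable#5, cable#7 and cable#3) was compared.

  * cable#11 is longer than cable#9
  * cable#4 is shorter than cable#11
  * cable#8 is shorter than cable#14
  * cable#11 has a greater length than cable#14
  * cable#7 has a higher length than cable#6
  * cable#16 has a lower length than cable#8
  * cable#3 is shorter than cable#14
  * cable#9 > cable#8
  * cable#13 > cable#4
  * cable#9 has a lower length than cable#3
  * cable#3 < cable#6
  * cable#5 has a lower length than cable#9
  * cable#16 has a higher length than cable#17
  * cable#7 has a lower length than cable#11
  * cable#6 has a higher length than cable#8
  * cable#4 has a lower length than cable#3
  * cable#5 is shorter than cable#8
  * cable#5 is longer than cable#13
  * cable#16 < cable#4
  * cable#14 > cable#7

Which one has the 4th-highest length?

cable#6

Chaining the given pairs: cable#17 < cable#16 < cable#4 < cable#13 < cable#5 < cable#8 < cable#9 < cable#3 < cable#6 < cable#7 < cable#14 < cable#11.
The 4th largest is cable#6.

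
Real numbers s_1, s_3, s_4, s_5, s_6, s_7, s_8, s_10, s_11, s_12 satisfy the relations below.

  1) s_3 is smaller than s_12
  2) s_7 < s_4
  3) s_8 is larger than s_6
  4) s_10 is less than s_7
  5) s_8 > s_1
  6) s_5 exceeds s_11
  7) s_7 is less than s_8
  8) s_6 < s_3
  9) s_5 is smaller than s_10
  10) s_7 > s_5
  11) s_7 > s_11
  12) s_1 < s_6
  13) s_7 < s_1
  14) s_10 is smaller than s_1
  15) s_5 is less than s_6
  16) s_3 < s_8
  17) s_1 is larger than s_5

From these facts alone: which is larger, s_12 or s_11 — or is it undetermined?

Following the relations from s_11: s_11 < s_5 < s_10 < s_7 < s_1 < s_6 < s_3 < s_12.
So s_12 is larger.

s_12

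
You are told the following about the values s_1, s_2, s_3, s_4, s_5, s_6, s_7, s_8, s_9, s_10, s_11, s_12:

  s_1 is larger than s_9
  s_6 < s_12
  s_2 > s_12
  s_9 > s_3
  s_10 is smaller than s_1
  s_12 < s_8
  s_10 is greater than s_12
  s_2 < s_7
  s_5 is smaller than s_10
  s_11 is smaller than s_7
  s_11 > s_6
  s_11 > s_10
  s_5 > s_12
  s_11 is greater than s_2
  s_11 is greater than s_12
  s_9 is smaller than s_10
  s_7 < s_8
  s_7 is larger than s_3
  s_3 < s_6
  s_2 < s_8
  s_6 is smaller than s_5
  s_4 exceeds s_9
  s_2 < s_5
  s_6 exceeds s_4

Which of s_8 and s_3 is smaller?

s_3

Following the relations from s_3: s_3 < s_9 < s_4 < s_6 < s_12 < s_2 < s_5 < s_10 < s_11 < s_7 < s_8.
So s_3 < s_8; s_3 is the smaller of the two.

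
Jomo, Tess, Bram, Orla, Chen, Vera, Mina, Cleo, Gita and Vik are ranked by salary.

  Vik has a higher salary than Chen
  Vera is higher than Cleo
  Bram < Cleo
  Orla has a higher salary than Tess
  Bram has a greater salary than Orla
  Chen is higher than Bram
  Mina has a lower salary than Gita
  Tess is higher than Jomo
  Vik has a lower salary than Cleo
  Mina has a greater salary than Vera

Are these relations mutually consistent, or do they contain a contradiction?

The single ordering Jomo < Tess < Orla < Bram < Chen < Vik < Cleo < Vera < Mina < Gita satisfies every listed relation, so no contradiction arises.

consistent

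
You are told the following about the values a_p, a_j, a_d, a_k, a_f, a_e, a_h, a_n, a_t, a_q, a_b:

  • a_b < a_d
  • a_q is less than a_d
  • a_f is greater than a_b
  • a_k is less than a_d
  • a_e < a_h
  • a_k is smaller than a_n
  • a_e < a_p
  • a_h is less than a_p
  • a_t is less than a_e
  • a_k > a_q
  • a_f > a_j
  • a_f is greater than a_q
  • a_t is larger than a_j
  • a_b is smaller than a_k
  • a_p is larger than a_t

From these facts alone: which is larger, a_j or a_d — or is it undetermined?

Following every chain through a_j: above a_j we get a_f, a_t, a_e, a_h, a_p.
a_d is not reached, and no chain runs the other way from a_d to a_j.
So the given relations leave the order of a_j and a_d undetermined.

undetermined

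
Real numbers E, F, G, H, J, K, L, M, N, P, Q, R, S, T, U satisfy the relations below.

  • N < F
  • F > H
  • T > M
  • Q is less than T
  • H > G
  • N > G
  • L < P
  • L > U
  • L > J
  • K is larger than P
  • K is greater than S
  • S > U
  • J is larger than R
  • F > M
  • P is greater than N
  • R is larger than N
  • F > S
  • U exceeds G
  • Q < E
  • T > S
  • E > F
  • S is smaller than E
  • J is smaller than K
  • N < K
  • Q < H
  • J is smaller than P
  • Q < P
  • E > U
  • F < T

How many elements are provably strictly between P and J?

The relations place J below P. An element lies strictly between them when it is forced above J and also forced below P.
Above J: {L, K}. Below P: {G, U, N, R, Q, L}.
Intersection: {L} — 1.

1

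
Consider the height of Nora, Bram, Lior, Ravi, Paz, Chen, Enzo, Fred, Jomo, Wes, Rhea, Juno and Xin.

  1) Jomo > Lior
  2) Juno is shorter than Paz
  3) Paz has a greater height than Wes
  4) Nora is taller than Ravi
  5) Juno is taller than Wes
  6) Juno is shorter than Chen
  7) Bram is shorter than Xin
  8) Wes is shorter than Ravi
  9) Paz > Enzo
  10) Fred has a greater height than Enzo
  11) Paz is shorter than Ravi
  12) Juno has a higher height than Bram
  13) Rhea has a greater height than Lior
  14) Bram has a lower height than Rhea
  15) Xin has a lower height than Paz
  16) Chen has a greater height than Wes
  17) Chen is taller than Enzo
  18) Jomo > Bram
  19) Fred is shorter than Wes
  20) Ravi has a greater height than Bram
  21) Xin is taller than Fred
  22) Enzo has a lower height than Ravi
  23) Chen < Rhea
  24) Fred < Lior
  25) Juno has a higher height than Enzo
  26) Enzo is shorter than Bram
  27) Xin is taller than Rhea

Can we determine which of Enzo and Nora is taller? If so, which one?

Following the relations from Enzo: Enzo < Fred < Wes < Chen < Rhea < Xin < Paz < Ravi < Nora.
So Nora is taller.

Nora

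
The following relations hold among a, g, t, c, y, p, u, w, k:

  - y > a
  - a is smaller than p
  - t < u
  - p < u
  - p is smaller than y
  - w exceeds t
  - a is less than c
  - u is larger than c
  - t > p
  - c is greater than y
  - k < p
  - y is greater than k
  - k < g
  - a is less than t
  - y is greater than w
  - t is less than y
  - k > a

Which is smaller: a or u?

a

Following the relations from a: a < k < p < t < w < y < c < u.
So a < u; a is the smaller of the two.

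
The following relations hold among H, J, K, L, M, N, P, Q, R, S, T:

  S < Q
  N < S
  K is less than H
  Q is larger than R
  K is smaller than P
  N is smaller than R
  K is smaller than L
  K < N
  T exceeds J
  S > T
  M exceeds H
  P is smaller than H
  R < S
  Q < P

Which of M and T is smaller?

Following the relations from T: T < S < Q < P < H < M.
So T < M; T is the smaller of the two.

T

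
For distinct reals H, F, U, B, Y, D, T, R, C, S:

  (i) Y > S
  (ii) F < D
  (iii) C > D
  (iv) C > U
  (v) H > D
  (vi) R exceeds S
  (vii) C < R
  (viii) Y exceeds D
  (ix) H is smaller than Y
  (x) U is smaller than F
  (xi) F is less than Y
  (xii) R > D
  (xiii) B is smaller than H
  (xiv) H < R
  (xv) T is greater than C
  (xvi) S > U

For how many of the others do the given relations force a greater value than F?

The elements the relations force above F are D, C, H, Y, T, R — no chain reaches any other.
That is 6.

6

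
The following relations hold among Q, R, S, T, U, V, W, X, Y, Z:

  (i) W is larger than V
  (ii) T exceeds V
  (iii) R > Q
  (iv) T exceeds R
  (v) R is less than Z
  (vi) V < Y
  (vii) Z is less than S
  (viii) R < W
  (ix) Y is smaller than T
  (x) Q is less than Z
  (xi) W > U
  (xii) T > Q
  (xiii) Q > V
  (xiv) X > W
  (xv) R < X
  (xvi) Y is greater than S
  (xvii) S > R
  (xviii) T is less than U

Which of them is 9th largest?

Q

Piecing the relations together gives one ordering: V < Q < R < Z < S < Y < T < U < W < X.
The 9th largest is Q.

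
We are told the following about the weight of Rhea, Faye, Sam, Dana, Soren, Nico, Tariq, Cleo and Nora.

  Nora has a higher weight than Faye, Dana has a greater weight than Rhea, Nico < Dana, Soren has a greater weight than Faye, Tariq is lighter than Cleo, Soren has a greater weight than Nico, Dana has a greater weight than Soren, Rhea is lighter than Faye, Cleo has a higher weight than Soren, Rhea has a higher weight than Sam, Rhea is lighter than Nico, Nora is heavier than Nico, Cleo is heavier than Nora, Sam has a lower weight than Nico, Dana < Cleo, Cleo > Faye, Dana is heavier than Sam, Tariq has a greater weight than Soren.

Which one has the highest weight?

Sam is not greatest since Sam < Rhea; Rhea is not greatest since Rhea < Nico; Nico is not greatest since Nico < Nora; Faye is not greatest since Faye < Cleo; Nora is not greatest since Nora < Cleo; Soren is not greatest since Soren < Cleo; Tariq is not greatest since Tariq < Cleo; Dana is not greatest since Dana < Cleo.
Only Cleo has nothing above it, so Cleo is the highest weight.

Cleo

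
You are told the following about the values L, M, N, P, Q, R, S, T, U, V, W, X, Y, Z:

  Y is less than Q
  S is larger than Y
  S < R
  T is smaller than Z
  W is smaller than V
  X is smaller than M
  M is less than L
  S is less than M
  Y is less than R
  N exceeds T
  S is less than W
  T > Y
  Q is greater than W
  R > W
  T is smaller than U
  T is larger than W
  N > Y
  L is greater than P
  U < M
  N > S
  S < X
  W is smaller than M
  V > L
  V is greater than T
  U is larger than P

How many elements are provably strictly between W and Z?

1

Chaining upward from W reaches: T, R, U, M, L, Q, V, N.
Chaining downward from Z reaches: Y, S, T.
Strictly between W and Z are those in both lists: T — 1 element.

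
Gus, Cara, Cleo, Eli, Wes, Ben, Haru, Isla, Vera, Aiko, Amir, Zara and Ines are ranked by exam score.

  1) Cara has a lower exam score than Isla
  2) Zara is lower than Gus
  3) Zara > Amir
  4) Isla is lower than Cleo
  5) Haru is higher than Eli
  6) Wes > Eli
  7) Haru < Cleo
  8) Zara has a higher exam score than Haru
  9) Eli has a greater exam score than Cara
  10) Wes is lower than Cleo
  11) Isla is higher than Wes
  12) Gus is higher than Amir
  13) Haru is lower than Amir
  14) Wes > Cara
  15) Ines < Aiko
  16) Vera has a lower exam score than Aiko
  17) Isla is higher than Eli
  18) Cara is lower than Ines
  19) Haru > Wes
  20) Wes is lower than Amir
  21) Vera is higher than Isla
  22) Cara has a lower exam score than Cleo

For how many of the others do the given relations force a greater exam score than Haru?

4

The elements the relations force above Haru are Amir, Cleo, Zara, Gus — no chain reaches any other.
That is 4.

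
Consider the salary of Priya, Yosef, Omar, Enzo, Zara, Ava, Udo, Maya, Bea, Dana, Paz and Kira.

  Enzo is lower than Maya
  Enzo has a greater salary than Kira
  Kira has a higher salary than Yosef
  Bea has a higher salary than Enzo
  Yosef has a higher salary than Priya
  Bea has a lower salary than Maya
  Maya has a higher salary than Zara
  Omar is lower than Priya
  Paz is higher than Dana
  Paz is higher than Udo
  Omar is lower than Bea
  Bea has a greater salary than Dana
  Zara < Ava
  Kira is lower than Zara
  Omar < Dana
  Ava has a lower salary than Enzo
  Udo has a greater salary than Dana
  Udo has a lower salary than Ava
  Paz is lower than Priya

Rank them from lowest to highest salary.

Omar < Dana < Udo < Paz < Priya < Yosef < Kira < Zara < Ava < Enzo < Bea < Maya

The consecutive links are each given: Omar < Dana; Dana < Udo; Udo < Paz; Paz < Priya; Priya < Yosef; Yosef < Kira; Kira < Zara; Zara < Ava; Ava < Enzo; Enzo < Bea; Bea < Maya.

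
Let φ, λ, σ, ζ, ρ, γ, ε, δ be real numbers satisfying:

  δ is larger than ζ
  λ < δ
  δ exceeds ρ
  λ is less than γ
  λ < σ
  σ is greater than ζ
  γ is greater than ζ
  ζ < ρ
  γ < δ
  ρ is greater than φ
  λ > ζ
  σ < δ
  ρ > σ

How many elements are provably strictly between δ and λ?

3

Chaining upward from λ reaches: σ, γ, ρ.
Chaining downward from δ reaches: ζ, σ, φ, γ, ρ.
Strictly between λ and δ are those in both lists: σ, γ, ρ — 3 elements.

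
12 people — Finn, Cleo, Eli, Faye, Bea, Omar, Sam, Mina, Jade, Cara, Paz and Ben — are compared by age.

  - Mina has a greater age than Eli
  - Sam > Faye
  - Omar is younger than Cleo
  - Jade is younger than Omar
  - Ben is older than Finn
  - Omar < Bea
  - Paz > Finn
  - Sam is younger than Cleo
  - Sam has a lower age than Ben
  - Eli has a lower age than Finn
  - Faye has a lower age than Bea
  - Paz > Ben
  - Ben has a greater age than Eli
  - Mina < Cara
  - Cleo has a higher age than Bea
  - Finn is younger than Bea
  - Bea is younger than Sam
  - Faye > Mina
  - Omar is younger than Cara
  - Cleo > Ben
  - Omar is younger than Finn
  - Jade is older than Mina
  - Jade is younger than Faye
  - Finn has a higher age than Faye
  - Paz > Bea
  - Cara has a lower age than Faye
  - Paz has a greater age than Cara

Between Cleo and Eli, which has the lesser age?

Eli < Mina and Mina < Jade give Eli < Jade.
With Jade < Omar: Eli < Mina < Jade < Omar.
Then Omar < Cara extends the chain to Cara.
Then Cara < Faye extends the chain to Faye.
Then Faye < Finn extends the chain to Finn.
Then Finn < Bea extends the chain to Bea.
Then Bea < Sam extends the chain to Sam.
With Sam < Ben: Eli < Mina < Jade < Omar < Cara < Faye < Finn < Bea < Sam < Ben.
Then Ben < Cleo extends the chain to Cleo.
So Eli < Cleo; Eli is the younger of the two.

Eli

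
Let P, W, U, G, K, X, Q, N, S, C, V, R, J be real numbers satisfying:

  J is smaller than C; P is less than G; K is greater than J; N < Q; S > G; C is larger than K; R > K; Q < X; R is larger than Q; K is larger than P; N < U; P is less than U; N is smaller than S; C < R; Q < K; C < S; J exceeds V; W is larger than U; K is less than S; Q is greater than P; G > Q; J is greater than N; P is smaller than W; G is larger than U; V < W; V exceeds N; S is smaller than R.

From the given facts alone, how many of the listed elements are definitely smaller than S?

From S the given relations immediately reach N, K, C, G.
From those, P, J, Q, U — 8 in total.
From those, V — 9 in total.
No other element is forced below S by the given relations, so the count is 9.

9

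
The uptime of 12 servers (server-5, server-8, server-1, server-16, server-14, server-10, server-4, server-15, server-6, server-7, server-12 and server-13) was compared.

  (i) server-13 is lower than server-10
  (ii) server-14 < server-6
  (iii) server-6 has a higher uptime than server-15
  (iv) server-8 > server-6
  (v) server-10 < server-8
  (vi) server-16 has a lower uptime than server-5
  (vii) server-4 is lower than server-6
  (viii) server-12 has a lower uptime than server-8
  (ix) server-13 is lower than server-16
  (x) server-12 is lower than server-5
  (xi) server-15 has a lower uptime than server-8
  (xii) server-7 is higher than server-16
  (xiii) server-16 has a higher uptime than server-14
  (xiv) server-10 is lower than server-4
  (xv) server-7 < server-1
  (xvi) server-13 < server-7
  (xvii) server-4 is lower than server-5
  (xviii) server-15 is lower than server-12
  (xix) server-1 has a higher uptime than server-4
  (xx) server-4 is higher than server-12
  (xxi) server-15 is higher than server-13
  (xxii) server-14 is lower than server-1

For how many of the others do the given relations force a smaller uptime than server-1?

8

The elements the relations force below server-1 are server-13, server-15, server-14, server-16, server-12, server-7, server-10, server-4 — no chain reaches any other.
That is 8.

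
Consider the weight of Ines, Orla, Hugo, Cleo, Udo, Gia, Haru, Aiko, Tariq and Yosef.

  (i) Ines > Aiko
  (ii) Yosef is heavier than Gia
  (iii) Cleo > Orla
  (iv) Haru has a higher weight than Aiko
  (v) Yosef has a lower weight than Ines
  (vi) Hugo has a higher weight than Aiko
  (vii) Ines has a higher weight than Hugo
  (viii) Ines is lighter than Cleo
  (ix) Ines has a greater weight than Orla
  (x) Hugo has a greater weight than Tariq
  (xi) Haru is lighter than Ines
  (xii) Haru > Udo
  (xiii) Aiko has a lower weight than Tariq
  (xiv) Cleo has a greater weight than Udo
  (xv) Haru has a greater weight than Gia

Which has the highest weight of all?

Cleo

Aiko is not greatest since Aiko < Tariq; Tariq is not greatest since Tariq < Hugo; Orla is not greatest since Orla < Cleo; Gia is not greatest since Gia < Yosef; Udo is not greatest since Udo < Cleo; Haru is not greatest since Haru < Ines; Hugo is not greatest since Hugo < Ines; Yosef is not greatest since Yosef < Ines; Ines is not greatest since Ines < Cleo.
Only Cleo has nothing above it, so Cleo is the highest weight.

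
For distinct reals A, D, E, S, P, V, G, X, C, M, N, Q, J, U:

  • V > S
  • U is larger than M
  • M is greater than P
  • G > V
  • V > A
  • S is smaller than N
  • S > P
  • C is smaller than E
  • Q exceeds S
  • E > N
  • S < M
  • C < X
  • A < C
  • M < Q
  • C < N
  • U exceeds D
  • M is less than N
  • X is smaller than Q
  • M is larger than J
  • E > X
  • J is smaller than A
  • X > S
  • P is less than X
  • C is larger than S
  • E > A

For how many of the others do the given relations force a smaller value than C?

4

Directly below C: A, S.
One step further: J, P (4 so far).
Nothing else is reachable below C; 4 in all.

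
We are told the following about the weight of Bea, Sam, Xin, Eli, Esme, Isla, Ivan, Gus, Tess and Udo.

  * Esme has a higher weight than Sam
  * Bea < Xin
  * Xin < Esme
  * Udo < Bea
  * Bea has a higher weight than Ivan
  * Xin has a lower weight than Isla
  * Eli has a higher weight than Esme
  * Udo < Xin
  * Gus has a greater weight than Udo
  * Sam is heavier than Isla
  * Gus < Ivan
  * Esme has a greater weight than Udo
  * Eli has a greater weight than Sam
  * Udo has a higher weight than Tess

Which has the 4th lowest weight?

Ivan

Piecing the relations together gives one ordering: Tess < Udo < Gus < Ivan < Bea < Xin < Isla < Sam < Esme < Eli.
Counting 4 from the smallest end gives Ivan.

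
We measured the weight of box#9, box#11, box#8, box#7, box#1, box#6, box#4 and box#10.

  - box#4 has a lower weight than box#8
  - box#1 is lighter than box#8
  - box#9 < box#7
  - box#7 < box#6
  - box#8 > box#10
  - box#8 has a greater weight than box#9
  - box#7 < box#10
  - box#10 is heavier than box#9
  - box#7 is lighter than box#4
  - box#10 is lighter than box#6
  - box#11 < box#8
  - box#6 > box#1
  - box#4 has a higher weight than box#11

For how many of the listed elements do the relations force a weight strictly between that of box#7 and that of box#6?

The relations place box#7 below box#6. An element lies strictly between them when it is forced above box#7 and also forced below box#6.
Above box#7: {box#4, box#10, box#8}. Below box#6: {box#9, box#1, box#10}.
Intersection: {box#10} — 1.

1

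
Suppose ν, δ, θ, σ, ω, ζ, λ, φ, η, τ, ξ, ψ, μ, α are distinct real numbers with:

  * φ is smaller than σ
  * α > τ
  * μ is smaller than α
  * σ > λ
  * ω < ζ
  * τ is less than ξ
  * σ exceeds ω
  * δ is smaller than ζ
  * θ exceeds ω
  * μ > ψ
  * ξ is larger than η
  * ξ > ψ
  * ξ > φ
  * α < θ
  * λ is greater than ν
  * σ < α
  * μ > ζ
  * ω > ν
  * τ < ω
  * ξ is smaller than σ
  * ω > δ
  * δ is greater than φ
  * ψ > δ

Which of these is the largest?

Chaining downward from θ: directly below it, ω, α; then δ, ν, τ, μ, σ; then φ, ψ, λ, ξ, ζ; then η.
That covers every other element, and nothing is given above θ, so θ is the largest.

θ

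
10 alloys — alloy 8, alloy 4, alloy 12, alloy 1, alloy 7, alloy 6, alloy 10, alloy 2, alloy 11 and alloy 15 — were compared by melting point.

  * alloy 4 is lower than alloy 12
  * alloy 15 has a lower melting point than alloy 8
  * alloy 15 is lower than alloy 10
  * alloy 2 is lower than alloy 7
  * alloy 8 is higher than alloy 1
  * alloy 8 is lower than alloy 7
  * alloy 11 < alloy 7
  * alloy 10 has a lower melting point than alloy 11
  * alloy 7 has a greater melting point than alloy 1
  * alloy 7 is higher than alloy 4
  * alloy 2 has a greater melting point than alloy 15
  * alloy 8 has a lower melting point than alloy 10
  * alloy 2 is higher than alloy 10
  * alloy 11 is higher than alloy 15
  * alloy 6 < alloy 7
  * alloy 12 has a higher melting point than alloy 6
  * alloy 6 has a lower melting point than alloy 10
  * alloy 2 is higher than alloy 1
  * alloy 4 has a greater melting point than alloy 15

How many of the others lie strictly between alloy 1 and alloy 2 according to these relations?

The relations place alloy 1 below alloy 2. An element lies strictly between them when it is forced above alloy 1 and also forced below alloy 2.
Above alloy 1: {alloy 8, alloy 10, alloy 11, alloy 7}. Below alloy 2: {alloy 6, alloy 15, alloy 8, alloy 10}.
Intersection: {alloy 8, alloy 10} — 2.

2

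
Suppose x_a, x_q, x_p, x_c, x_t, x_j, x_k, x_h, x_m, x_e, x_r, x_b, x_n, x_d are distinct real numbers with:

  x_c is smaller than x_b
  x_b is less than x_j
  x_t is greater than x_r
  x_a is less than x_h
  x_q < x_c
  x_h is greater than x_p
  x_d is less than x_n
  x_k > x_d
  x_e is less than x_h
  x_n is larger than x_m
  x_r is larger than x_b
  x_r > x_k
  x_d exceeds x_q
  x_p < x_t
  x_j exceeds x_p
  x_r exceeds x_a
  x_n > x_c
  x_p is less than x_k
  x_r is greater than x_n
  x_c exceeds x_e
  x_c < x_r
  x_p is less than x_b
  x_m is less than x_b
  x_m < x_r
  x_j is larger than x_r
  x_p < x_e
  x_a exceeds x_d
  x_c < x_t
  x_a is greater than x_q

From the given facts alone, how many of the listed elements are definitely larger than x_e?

From x_e the given relations immediately reach x_h, x_c.
From those, x_b, x_n, x_r, x_t — 6 in total.
From those, x_j — 7 in total.
Nothing else is reachable above x_e; 7 in all.

7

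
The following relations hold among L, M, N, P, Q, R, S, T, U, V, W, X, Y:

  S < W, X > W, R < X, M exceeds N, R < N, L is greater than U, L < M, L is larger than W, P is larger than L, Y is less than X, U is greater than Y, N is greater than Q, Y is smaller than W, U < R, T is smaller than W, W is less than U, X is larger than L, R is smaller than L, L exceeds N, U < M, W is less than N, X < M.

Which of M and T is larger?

Link the given pairs in sequence: T < W; W < U; U < R; R < N; N < L; L < X; X < M.
Chaining these gives T < W < U < R < N < L < X < M.
So T < M; M is the larger of the two.

M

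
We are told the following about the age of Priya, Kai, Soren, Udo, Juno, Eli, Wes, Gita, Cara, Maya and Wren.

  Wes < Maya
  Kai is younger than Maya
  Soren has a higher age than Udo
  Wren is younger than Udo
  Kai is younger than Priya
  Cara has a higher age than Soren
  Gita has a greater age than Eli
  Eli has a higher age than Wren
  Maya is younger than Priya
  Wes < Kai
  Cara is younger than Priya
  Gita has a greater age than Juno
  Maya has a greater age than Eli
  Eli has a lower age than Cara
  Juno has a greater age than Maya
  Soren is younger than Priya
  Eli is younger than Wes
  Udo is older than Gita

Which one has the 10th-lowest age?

Cara

Chaining the given pairs: Wren < Eli < Wes < Kai < Maya < Juno < Gita < Udo < Soren < Cara < Priya.
Counting 10 from the smallest end gives Cara.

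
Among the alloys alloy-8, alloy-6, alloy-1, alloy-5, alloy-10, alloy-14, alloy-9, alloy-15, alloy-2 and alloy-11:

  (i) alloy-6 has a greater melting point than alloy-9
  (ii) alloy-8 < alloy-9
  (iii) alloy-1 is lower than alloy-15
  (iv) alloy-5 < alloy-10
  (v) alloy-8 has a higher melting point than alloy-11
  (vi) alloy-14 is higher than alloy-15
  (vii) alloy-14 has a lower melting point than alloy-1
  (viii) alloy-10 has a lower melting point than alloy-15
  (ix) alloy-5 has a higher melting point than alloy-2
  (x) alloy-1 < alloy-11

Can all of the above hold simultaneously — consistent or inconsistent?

inconsistent

Chaining the given relations yields alloy-15 < alloy-14 < alloy-1, so alloy-15 < alloy-1. But one relation states alloy-1 < alloy-15. These cannot both hold.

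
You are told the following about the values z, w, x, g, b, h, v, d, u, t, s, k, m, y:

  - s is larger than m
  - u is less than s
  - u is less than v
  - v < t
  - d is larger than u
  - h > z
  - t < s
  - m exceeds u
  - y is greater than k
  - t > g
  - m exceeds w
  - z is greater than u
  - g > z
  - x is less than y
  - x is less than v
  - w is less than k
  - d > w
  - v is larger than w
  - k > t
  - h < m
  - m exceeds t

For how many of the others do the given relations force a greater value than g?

5

From g the given relations immediately reach t.
From those, m, k, s — 4 in total.
From those, y — 5 in total.
Nothing else is reachable above g; 5 in all.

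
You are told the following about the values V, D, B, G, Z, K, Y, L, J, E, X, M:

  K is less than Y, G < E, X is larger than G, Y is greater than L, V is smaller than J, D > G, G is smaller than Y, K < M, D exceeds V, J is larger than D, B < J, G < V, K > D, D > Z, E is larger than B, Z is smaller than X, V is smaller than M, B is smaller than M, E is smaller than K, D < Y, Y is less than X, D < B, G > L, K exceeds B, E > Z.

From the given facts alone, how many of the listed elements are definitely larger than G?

The elements the relations force above G are V, D, B, E, K, J, Y, X, M — no chain reaches any other.
That is 9.

9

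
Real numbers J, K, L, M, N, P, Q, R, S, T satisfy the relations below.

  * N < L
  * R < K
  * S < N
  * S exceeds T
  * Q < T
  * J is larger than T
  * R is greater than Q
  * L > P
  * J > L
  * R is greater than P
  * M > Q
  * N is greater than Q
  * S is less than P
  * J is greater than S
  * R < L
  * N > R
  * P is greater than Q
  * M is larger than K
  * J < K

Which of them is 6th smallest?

The consecutive relations fix a unique order: Q < T < S < P < R < N < L < J < K < M.
Counting 6 from the smallest end gives N.

N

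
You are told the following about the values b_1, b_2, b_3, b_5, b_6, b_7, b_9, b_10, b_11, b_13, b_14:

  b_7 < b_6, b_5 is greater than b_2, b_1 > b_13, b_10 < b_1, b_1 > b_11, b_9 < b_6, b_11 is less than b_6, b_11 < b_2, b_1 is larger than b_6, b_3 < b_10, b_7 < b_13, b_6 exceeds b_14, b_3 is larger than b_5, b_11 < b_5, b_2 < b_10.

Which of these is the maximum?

b_11 is not greatest since b_11 < b_1; b_7 is not greatest since b_7 < b_13; b_2 is not greatest since b_2 < b_10; b_5 is not greatest since b_5 < b_3; b_14 is not greatest since b_14 < b_6; b_13 is not greatest since b_13 < b_1; b_9 is not greatest since b_9 < b_6; b_3 is not greatest since b_3 < b_10; b_6 is not greatest since b_6 < b_1; b_10 is not greatest since b_10 < b_1.
Only b_1 has nothing above it, so b_1 is the maximum.

b_1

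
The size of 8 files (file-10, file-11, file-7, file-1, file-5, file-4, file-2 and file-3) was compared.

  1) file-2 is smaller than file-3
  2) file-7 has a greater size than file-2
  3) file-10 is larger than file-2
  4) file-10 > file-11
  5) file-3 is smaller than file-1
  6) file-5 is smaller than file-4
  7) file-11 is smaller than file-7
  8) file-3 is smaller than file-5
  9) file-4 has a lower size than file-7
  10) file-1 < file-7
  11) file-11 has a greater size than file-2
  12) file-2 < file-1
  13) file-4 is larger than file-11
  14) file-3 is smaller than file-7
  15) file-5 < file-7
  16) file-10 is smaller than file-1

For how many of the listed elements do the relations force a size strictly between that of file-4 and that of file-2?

3

The relations place file-2 below file-4. An element lies strictly between them when it is forced above file-2 and also forced below file-4.
Above file-2: {file-3, file-11, file-10, file-1, file-5, file-7}. Below file-4: {file-3, file-11, file-5}.
Intersection: {file-3, file-11, file-5} — 3.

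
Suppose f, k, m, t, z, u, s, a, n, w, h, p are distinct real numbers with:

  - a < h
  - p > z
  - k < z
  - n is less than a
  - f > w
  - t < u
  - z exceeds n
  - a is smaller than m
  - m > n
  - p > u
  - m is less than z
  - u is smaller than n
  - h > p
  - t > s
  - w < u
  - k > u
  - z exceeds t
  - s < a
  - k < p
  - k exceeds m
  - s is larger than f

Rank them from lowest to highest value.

w < f < s < t < u < n < a < m < k < z < p < h

Nothing is placed below w, so it is least; from there w < f; f < s; s < t; t < u; u < n; n < a; a < m; m < k; k < z; z < p; p < h, each given directly.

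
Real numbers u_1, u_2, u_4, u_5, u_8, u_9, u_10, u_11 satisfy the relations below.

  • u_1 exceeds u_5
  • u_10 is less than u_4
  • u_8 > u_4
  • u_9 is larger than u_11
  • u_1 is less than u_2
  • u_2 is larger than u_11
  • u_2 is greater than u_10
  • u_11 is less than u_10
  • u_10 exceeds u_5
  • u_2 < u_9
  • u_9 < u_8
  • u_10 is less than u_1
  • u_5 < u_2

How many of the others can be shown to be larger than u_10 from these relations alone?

5

The elements the relations force above u_10 are u_1, u_2, u_4, u_9, u_8 — no chain reaches any other.
That is 5.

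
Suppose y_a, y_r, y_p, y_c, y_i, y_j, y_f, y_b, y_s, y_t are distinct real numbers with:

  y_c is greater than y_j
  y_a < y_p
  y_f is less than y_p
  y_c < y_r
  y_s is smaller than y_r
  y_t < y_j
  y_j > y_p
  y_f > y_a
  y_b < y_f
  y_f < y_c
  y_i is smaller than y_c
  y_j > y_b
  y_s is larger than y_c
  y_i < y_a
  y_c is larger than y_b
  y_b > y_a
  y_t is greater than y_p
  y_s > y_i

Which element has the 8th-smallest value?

y_c

Chaining the given pairs: y_i < y_a < y_b < y_f < y_p < y_t < y_j < y_c < y_s < y_r.
The 8th smallest is y_c.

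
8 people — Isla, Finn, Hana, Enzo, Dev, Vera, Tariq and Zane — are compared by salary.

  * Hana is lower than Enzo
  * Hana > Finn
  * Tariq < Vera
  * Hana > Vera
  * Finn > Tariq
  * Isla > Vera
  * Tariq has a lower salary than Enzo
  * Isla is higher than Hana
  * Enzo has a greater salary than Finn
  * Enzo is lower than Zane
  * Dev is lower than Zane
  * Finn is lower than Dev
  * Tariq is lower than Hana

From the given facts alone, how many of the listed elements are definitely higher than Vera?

4

The elements the relations force above Vera are Hana, Isla, Enzo, Zane — no chain reaches any other.
That is 4.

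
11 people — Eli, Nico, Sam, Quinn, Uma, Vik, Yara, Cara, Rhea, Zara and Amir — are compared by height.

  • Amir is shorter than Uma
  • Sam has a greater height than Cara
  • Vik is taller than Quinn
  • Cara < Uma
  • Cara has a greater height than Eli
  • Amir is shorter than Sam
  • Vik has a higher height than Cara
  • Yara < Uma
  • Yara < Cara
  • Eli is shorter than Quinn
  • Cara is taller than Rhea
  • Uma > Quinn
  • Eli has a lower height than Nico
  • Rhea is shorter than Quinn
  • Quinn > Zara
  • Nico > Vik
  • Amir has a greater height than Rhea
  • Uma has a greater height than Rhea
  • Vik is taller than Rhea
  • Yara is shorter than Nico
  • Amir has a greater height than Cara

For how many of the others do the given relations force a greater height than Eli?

Directly above Eli: Cara, Quinn, Nico.
One step further: Amir, Vik, Sam, Uma (7 so far).
No other element is forced above Eli by the given relations, so the count is 7.

7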